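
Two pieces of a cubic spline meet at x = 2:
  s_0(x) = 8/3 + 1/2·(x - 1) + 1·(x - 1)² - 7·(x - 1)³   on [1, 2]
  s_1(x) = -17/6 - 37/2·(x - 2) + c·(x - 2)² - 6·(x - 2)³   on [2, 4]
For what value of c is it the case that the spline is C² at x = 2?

s_0''(x) = 2 - 42·(x - 1), so s_0''(2) = -40. On the right, s_1''(2) = 2c, so c = -20.

-20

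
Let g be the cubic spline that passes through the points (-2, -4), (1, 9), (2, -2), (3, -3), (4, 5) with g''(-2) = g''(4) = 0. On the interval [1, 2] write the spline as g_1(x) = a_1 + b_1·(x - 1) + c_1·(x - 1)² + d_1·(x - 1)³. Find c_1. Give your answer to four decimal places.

Let M_i = g''(x_i). Step sizes h_i = 3, 1, 1, 1; slopes of the chords Δ_i = (y_(i+1) - y_i)/h_i = 13/3, -11, -1, 8.
  3·M_0 + 8·M_1 + 1·M_2 = 6(Δ_1 - Δ_0) = -92
  1·M_1 + 4·M_2 + 1·M_3 = 6(Δ_2 - Δ_1) = 60
  1·M_2 + 4·M_3 + 1·M_4 = 6(Δ_3 - Δ_2) = 54
Natural end conditions: M_0 = M_4 = 0.
Hence M_0 = 0, M_1 = -27/2, M_2 = 16, M_3 = 19/2, M_4 = 0.
On [1, 2], with g_1(x) = a_1 + b_1·(x - 1) + c_1·(x - 1)² + d_1·(x - 1)³: c_1 = M_1/2 = -27/4, d_1 = (M_2 - M_1)/(6h_1) = 59/12, b_1 = Δ_1 - h_1(2M_1 + M_2)/6 = -55/6.

-6.7500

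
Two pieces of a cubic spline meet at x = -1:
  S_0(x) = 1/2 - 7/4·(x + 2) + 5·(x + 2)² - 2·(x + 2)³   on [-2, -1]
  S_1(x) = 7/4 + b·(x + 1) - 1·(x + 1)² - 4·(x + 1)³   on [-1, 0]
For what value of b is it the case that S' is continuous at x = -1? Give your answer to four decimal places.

S_0'(x) = -7/4 + 10·(x + 2) - 6·(x + 2)², so S_0'(-1) = 9/4. On the right, S_1'(-1) = b, so b = 9/4.

2.2500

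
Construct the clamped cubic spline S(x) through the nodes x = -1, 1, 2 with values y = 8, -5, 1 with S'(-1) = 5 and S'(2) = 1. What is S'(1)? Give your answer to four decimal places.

1.5833

With σ_i denoting the second derivative at x_i, h_i = 2, 1, and Δ_i = (y_(i+1) − y_i)/h_i = -13/2, 6:
  2·σ_0 + 6·σ_1 + 1·σ_2 = 6(Δ_1 - Δ_0) = 75
Clamped end conditions give two more equations: 2h_0·σ_0 + h_0·σ_1 = 6(Δ_0 - S'(-1)) = -69 and h_1·σ_1 + 2h_1·σ_2 = 6(S'(2) - Δ_1) = -30.
Solving: σ_0 = -373/12, σ_1 = 83/3, σ_2 = -173/6.
On [1, 2], S'(x) = b_1 + 2c_1·(x - 1) + 3d_1·(x - 1)² with b_1 = Δ_1 - h_1(2σ_1 + σ_2)/6 = 19/12, c_1 = σ_1/2 = 83/6, d_1 = (σ_2 - σ_1)/(6h_1) = -113/12. So S'(1) = 19/12.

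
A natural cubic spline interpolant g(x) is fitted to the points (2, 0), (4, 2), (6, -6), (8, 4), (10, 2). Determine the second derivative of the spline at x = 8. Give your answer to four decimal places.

Put m_i = g'' at the i-th knot. Here h = (2, 2, 2, 2) and Δ = (1, -4, 5, -1), so the interior equations h_(i-1)·m_(i-1) + 2(h_(i-1)+h_i)·m_i + h_i·m_(i+1) = 6(Δ_i − Δ_(i-1)) read
  2·m_0 + 8·m_1 + 2·m_2 = 6(Δ_1 - Δ_0) = -30
  2·m_1 + 8·m_2 + 2·m_3 = 6(Δ_2 - Δ_1) = 54
  2·m_2 + 8·m_3 + 2·m_4 = 6(Δ_3 - Δ_2) = -36
Natural end conditions: m_0 = m_4 = 0.
Hence m_0 = 0, m_1 = -351/56, m_2 = 141/14, m_3 = -393/56, m_4 = 0.

-7.0179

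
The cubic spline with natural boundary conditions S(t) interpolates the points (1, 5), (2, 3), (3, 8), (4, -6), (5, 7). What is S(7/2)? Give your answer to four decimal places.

0.6786

With M_i denoting the second derivative at x_i, h_i = 1, 1, 1, 1, and Δ_i = (y_(i+1) − y_i)/h_i = -2, 5, -14, 13:
  1·M_0 + 4·M_1 + 1·M_2 = 6(Δ_1 - Δ_0) = 42
  1·M_1 + 4·M_2 + 1·M_3 = 6(Δ_2 - Δ_1) = -114
  1·M_2 + 4·M_3 + 1·M_4 = 6(Δ_3 - Δ_2) = 162
Natural end conditions: M_0 = M_4 = 0.
Solving: M_0 = 0, M_1 = 156/7, M_2 = -330/7, M_3 = 366/7, M_4 = 0.
On [3, 4], S(t) = 8 - 7·(t - 3) - 165/7·(t - 3)² + 116/7·(t - 3)³.
With (t - 3) = 1/2: S(7/2) = 19/28.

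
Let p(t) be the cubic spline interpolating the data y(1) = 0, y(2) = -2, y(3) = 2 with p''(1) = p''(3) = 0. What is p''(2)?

Let M_i = p''(x_i). Step sizes h_i = 1, 1; slopes of the chords Δ_i = (y_(i+1) - y_i)/h_i = -2, 4.
  1·M_0 + 4·M_1 + 1·M_2 = 6(Δ_1 - Δ_0) = 36
Natural end conditions: M_0 = M_2 = 0.
Forward elimination and back-substitution give M_0 = 0, M_1 = 9, M_2 = 0.

9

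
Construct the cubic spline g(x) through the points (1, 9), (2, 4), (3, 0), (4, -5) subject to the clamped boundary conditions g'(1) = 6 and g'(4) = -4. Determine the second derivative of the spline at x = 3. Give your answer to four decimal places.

With M_i denoting the second derivative at x_i, h_i = 1, 1, 1, and Δ_i = (y_(i+1) − y_i)/h_i = -5, -4, -5:
  1·M_0 + 4·M_1 + 1·M_2 = 6(Δ_1 - Δ_0) = 6
  1·M_1 + 4·M_2 + 1·M_3 = 6(Δ_2 - Δ_1) = -6
Clamped end conditions give two more equations: 2h_0·M_0 + h_0·M_1 = 6(Δ_0 - g'(1)) = -66 and h_2·M_2 + 2h_2·M_3 = 6(g'(4) - Δ_2) = 6.
Solving the tridiagonal system: M_0 = -592/15, M_1 = 194/15, M_2 = -94/15, M_3 = 92/15.

-6.2667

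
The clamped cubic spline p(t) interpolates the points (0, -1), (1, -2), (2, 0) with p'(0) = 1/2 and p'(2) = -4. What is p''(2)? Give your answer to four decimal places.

-24.7500

Put M_i = p'' at the i-th knot. Here h = (1, 1) and Δ = (-1, 2), so the interior equations h_(i-1)·M_(i-1) + 2(h_(i-1)+h_i)·M_i + h_i·M_(i+1) = 6(Δ_i − Δ_(i-1)) read
  1·M_0 + 4·M_1 + 1·M_2 = 6(Δ_1 - Δ_0) = 18
Clamped end conditions give two more equations: 2h_0·M_0 + h_0·M_1 = 6(Δ_0 - p'(0)) = -9 and h_1·M_1 + 2h_1·M_2 = 6(p'(2) - Δ_1) = -36.
Hence M_0 = -45/4, M_1 = 27/2, M_2 = -99/4.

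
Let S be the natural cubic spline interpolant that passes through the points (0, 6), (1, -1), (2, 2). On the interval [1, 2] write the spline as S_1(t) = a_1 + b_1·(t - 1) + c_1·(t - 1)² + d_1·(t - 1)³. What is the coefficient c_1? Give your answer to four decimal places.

7.5000

With M_i denoting the second derivative at x_i, h_i = 1, 1, and Δ_i = (y_(i+1) − y_i)/h_i = -7, 3:
  1·M_0 + 4·M_1 + 1·M_2 = 6(Δ_1 - Δ_0) = 60
Natural end conditions: M_0 = M_2 = 0.
Forward elimination and back-substitution give M_0 = 0, M_1 = 15, M_2 = 0.
On [1, 2], with S_1(t) = a_1 + b_1·(t - 1) + c_1·(t - 1)² + d_1·(t - 1)³: c_1 = M_1/2 = 15/2, d_1 = (M_2 - M_1)/(6h_1) = -5/2, b_1 = Δ_1 - h_1(2M_1 + M_2)/6 = -2.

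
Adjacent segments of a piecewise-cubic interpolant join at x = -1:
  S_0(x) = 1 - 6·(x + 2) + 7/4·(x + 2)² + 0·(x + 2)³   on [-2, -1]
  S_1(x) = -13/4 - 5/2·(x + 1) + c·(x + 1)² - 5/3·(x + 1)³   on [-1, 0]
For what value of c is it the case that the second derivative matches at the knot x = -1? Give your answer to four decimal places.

S_0''(x) = 7/2 + 0·(x + 2), so S_0''(-1) = 7/2. On the right, S_1''(-1) = 2c, so c = 7/4.

1.7500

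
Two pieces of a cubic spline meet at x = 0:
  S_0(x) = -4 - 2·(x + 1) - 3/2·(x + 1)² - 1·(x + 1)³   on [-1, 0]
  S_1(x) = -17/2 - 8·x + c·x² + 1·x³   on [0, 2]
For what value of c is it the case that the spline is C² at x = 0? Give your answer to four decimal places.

-4.5000

S_0''(x) = -3 - 6·(x + 1), so S_0''(0) = -9. On the right, S_1''(0) = 2c, so c = -9/2.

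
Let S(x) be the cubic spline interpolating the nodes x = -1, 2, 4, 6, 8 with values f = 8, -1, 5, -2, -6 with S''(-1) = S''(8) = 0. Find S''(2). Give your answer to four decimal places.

Let m_i = S''(x_i). Step sizes h_i = 3, 2, 2, 2; slopes of the chords Δ_i = (y_(i+1) - y_i)/h_i = -3, 3, -7/2, -2.
  3·m_0 + 10·m_1 + 2·m_2 = 6(Δ_1 - Δ_0) = 36
  2·m_1 + 8·m_2 + 2·m_3 = 6(Δ_2 - Δ_1) = -39
  2·m_2 + 8·m_3 + 2·m_4 = 6(Δ_3 - Δ_2) = 9
Natural end conditions: m_0 = m_4 = 0.
Hence m_0 = 0, m_1 = 705/142, m_2 = -969/142, m_3 = 201/71, m_4 = 0.

4.9648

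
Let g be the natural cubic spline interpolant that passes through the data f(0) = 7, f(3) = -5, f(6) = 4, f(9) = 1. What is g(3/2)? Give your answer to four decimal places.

Write σ_i for g''(x_i). With h_i = 3, 3, 3 and divided differences Δ_i = -4, 3, -1, the continuity of g' gives the tridiagonal system
  3·σ_0 + 12·σ_1 + 3·σ_2 = 6(Δ_1 - Δ_0) = 42
  3·σ_1 + 12·σ_2 + 3·σ_3 = 6(Δ_2 - Δ_1) = -24
Natural end conditions: σ_0 = σ_3 = 0.
Forward elimination and back-substitution give σ_0 = 0, σ_1 = 64/15, σ_2 = -46/15, σ_3 = 0.
On [0, 3], g(x) = 7 - 92/15·x + 0·x² + 32/135·x³.
With x = 3/2: g(3/2) = -7/5.

-1.4000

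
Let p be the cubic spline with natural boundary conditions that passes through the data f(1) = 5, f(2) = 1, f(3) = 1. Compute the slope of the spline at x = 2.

-2

Write σ_i for p''(x_i). With h_i = 1, 1 and divided differences Δ_i = -4, 0, the continuity of p' gives the tridiagonal system
  1·σ_0 + 4·σ_1 + 1·σ_2 = 6(Δ_1 - Δ_0) = 24
Natural end conditions: σ_0 = σ_2 = 0.
Hence σ_0 = 0, σ_1 = 6, σ_2 = 0.
On [2, 3], p'(x) = b_1 + 2c_1·(x - 2) + 3d_1·(x - 2)² with b_1 = Δ_1 - h_1(2σ_1 + σ_2)/6 = -2, c_1 = σ_1/2 = 3, d_1 = (σ_2 - σ_1)/(6h_1) = -1. So p'(2) = -2.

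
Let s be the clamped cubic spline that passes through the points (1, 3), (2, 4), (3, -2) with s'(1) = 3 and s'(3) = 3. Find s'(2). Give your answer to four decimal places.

-5.2500

Let m_i = s''(x_i). Step sizes h_i = 1, 1; slopes of the chords Δ_i = (y_(i+1) - y_i)/h_i = 1, -6.
  1·m_0 + 4·m_1 + 1·m_2 = 6(Δ_1 - Δ_0) = -42
Clamped end conditions give two more equations: 2h_0·m_0 + h_0·m_1 = 6(Δ_0 - s'(1)) = -12 and h_1·m_1 + 2h_1·m_2 = 6(s'(3) - Δ_1) = 54.
Solving the tridiagonal system: m_0 = 9/2, m_1 = -21, m_2 = 75/2.
On [2, 3], s'(x) = b_1 + 2c_1·(x - 2) + 3d_1·(x - 2)² with b_1 = Δ_1 - h_1(2m_1 + m_2)/6 = -21/4, c_1 = m_1/2 = -21/2, d_1 = (m_2 - m_1)/(6h_1) = 39/4. So s'(2) = -21/4.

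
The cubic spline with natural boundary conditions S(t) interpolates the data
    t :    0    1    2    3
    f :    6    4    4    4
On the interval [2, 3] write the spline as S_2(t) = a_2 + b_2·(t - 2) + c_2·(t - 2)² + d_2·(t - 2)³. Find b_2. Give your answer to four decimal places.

0.2667

Put m_i = S'' at the i-th knot. Here h = (1, 1, 1) and Δ = (-2, 0, 0), so the interior equations h_(i-1)·m_(i-1) + 2(h_(i-1)+h_i)·m_i + h_i·m_(i+1) = 6(Δ_i − Δ_(i-1)) read
  1·m_0 + 4·m_1 + 1·m_2 = 6(Δ_1 - Δ_0) = 12
  1·m_1 + 4·m_2 + 1·m_3 = 6(Δ_2 - Δ_1) = 0
Natural end conditions: m_0 = m_3 = 0.
Forward elimination and back-substitution give m_0 = 0, m_1 = 16/5, m_2 = -4/5, m_3 = 0.
On [2, 3], with S_2(t) = a_2 + b_2·(t - 2) + c_2·(t - 2)² + d_2·(t - 2)³: c_2 = m_2/2 = -2/5, d_2 = (m_3 - m_2)/(6h_2) = 2/15, b_2 = Δ_2 - h_2(2m_2 + m_3)/6 = 4/15.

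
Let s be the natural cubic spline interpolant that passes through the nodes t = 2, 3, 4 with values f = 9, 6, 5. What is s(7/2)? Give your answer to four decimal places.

5.3125

Let M_i = s''(x_i). Step sizes h_i = 1, 1; slopes of the chords Δ_i = (y_(i+1) - y_i)/h_i = -3, -1.
  1·M_0 + 4·M_1 + 1·M_2 = 6(Δ_1 - Δ_0) = 12
Natural end conditions: M_0 = M_2 = 0.
Forward elimination and back-substitution give M_0 = 0, M_1 = 3, M_2 = 0.
On [3, 4], s(t) = 6 - 2·(t - 3) + 3/2·(t - 3)² - 1/2·(t - 3)³.
With (t - 3) = 1/2: s(7/2) = 85/16.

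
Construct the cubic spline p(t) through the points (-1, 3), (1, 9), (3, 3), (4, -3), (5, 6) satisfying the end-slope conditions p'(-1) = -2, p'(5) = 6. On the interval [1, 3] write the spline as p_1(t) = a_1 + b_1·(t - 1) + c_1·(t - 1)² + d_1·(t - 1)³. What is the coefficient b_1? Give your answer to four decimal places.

2.7381

Let m_i = p''(x_i). Step sizes h_i = 2, 2, 1, 1; slopes of the chords Δ_i = (y_(i+1) - y_i)/h_i = 3, -3, -6, 9.
  2·m_0 + 8·m_1 + 2·m_2 = 6(Δ_1 - Δ_0) = -36
  2·m_1 + 6·m_2 + 1·m_3 = 6(Δ_2 - Δ_1) = -18
  1·m_2 + 4·m_3 + 1·m_4 = 6(Δ_3 - Δ_2) = 90
Clamped end conditions give two more equations: 2h_0·m_0 + h_0·m_1 = 6(Δ_0 - p'(-1)) = 30 and h_3·m_3 + 2h_3·m_4 = 6(p'(5) - Δ_3) = -18.
Solving the tridiagonal system: m_0 = 431/42, m_1 = -116/21, m_2 = -37/6, m_3 = 631/21, m_4 = -1009/42.
On [1, 3], with p_1(t) = a_1 + b_1·(t - 1) + c_1·(t - 1)² + d_1·(t - 1)³: c_1 = m_1/2 = -58/21, d_1 = (m_2 - m_1)/(6h_1) = -3/56, b_1 = Δ_1 - h_1(2m_1 + m_2)/6 = 115/42.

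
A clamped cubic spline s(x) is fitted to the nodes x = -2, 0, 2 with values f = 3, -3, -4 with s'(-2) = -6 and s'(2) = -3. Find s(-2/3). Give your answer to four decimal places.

Let M_i = s''(x_i). Step sizes h_i = 2, 2; slopes of the chords Δ_i = (y_(i+1) - y_i)/h_i = -3, -1/2.
  2·M_0 + 8·M_1 + 2·M_2 = 6(Δ_1 - Δ_0) = 15
Clamped end conditions give two more equations: 2h_0·M_0 + h_0·M_1 = 6(Δ_0 - s'(-2)) = 18 and h_1·M_1 + 2h_1·M_2 = 6(s'(2) - Δ_1) = -15.
Hence M_0 = 27/8, M_1 = 9/4, M_2 = -39/8.
On [-2, 0], s(x) = 3 - 6·(x + 2) + 27/16·(x + 2)² - 3/32·(x + 2)³.
With (x + 2) = 4/3: s(-2/3) = -20/9.

-2.2222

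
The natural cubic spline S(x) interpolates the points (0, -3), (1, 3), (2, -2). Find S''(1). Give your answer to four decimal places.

-16.5000

Let M_i = S''(x_i). Step sizes h_i = 1, 1; slopes of the chords Δ_i = (y_(i+1) - y_i)/h_i = 6, -5.
  1·M_0 + 4·M_1 + 1·M_2 = 6(Δ_1 - Δ_0) = -66
Natural end conditions: M_0 = M_2 = 0.
Solving the tridiagonal system: M_0 = 0, M_1 = -33/2, M_2 = 0.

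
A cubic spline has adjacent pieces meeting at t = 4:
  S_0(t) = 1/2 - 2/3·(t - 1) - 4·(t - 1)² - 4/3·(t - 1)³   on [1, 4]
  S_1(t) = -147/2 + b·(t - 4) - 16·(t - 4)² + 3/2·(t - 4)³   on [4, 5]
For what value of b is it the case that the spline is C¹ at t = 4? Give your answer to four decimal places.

-60.6667

S_0'(t) = -2/3 - 8·(t - 1) - 4·(t - 1)², so S_0'(4) = -182/3. On the right, S_1'(4) = b, so b = -182/3.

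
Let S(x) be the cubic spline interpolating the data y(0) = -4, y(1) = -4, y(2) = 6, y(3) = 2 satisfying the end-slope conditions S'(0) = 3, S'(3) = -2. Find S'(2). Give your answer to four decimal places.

Let M_i = S''(x_i). Step sizes h_i = 1, 1, 1; slopes of the chords Δ_i = (y_(i+1) - y_i)/h_i = 0, 10, -4.
  1·M_0 + 4·M_1 + 1·M_2 = 6(Δ_1 - Δ_0) = 60
  1·M_1 + 4·M_2 + 1·M_3 = 6(Δ_2 - Δ_1) = -84
Clamped end conditions give two more equations: 2h_0·M_0 + h_0·M_1 = 6(Δ_0 - S'(0)) = -18 and h_2·M_2 + 2h_2·M_3 = 6(S'(3) - Δ_2) = 12.
Forward elimination and back-substitution give M_0 = -356/15, M_1 = 442/15, M_2 = -512/15, M_3 = 346/15.
On [2, 3], S'(x) = b_2 + 2c_2·(x - 2) + 3d_2·(x - 2)² with b_2 = Δ_2 - h_2(2M_2 + M_3)/6 = 53/15, c_2 = M_2/2 = -256/15, d_2 = (M_3 - M_2)/(6h_2) = 143/15. So S'(2) = 53/15.

3.5333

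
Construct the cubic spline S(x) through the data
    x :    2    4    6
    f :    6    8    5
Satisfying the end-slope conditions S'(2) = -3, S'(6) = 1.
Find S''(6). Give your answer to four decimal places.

6.6250

Write m_i for S''(x_i). With h_i = 2, 2 and divided differences Δ_i = 1, -3/2, the continuity of S' gives the tridiagonal system
  2·m_0 + 8·m_1 + 2·m_2 = 6(Δ_1 - Δ_0) = -15
Clamped end conditions give two more equations: 2h_0·m_0 + h_0·m_1 = 6(Δ_0 - S'(2)) = 24 and h_1·m_1 + 2h_1·m_2 = 6(S'(6) - Δ_1) = 15.
Forward elimination and back-substitution give m_0 = 71/8, m_1 = -23/4, m_2 = 53/8.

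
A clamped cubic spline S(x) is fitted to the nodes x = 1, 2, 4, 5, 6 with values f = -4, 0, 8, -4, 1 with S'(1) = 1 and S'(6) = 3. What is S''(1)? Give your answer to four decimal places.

5.3125

Put M_i = S'' at the i-th knot. Here h = (1, 2, 1, 1) and Δ = (4, 4, -12, 5), so the interior equations h_(i-1)·M_(i-1) + 2(h_(i-1)+h_i)·M_i + h_i·M_(i+1) = 6(Δ_i − Δ_(i-1)) read
  1·M_0 + 6·M_1 + 2·M_2 = 6(Δ_1 - Δ_0) = 0
  2·M_1 + 6·M_2 + 1·M_3 = 6(Δ_2 - Δ_1) = -96
  1·M_2 + 4·M_3 + 1·M_4 = 6(Δ_3 - Δ_2) = 102
Clamped end conditions give two more equations: 2h_0·M_0 + h_0·M_1 = 6(Δ_0 - S'(1)) = 18 and h_3·M_3 + 2h_3·M_4 = 6(S'(6) - Δ_3) = -12.
Solving: M_0 = 85/16, M_1 = 59/8, M_2 = -793/32, M_3 = 607/16, M_4 = -799/32.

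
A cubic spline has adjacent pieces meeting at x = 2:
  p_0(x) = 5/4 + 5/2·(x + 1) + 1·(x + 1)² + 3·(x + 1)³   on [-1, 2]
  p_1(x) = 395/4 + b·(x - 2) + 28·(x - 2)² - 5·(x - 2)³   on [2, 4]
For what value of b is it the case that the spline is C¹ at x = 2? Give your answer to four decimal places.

p_0'(x) = 5/2 + 2·(x + 1) + 9·(x + 1)², so p_0'(2) = 179/2. On the right, p_1'(2) = b, so b = 179/2.

89.5000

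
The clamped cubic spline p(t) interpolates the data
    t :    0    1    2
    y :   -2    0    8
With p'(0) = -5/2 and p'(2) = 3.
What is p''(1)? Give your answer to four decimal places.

12.5000

Write M_i for p''(x_i). With h_i = 1, 1 and divided differences Δ_i = 2, 8, the continuity of p' gives the tridiagonal system
  1·M_0 + 4·M_1 + 1·M_2 = 6(Δ_1 - Δ_0) = 36
Clamped end conditions give two more equations: 2h_0·M_0 + h_0·M_1 = 6(Δ_0 - p'(0)) = 27 and h_1·M_1 + 2h_1·M_2 = 6(p'(2) - Δ_1) = -30.
Solving: M_0 = 29/4, M_1 = 25/2, M_2 = -85/4.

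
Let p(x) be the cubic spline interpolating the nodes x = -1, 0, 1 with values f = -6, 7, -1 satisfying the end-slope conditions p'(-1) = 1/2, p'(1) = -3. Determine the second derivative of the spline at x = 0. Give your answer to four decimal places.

-59.5000

Write m_i for p''(x_i). With h_i = 1, 1 and divided differences Δ_i = 13, -8, the continuity of p' gives the tridiagonal system
  1·m_0 + 4·m_1 + 1·m_2 = 6(Δ_1 - Δ_0) = -126
Clamped end conditions give two more equations: 2h_0·m_0 + h_0·m_1 = 6(Δ_0 - p'(-1)) = 75 and h_1·m_1 + 2h_1·m_2 = 6(p'(1) - Δ_1) = 30.
Solving the tridiagonal system: m_0 = 269/4, m_1 = -119/2, m_2 = 179/4.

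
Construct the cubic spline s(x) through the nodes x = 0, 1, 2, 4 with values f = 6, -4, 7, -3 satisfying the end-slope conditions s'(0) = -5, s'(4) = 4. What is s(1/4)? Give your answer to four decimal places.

With σ_i denoting the second derivative at x_i, h_i = 1, 1, 2, and Δ_i = (y_(i+1) − y_i)/h_i = -10, 11, -5:
  1·σ_0 + 4·σ_1 + 1·σ_2 = 6(Δ_1 - Δ_0) = 126
  1·σ_1 + 6·σ_2 + 2·σ_3 = 6(Δ_2 - Δ_1) = -96
Clamped end conditions give two more equations: 2h_0·σ_0 + h_0·σ_1 = 6(Δ_0 - s'(0)) = -30 and h_2·σ_2 + 2h_2·σ_3 = 6(s'(4) - Δ_2) = 54.
Solving: σ_0 = -441/11, σ_1 = 552/11, σ_2 = -381/11, σ_3 = 339/11.
On [0, 1], s(x) = 6 - 5·x - 441/22·x² + 331/22·x³.
With x = 1/4: s(1/4) = 5255/1408.

3.7322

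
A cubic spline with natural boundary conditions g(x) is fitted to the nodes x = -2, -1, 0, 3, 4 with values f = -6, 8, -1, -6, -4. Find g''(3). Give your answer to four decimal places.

-1.2264

Write M_i for g''(x_i). With h_i = 1, 1, 3, 1 and divided differences Δ_i = 14, -9, -5/3, 2, the continuity of g' gives the tridiagonal system
  1·M_0 + 4·M_1 + 1·M_2 = 6(Δ_1 - Δ_0) = -138
  1·M_1 + 8·M_2 + 3·M_3 = 6(Δ_2 - Δ_1) = 44
  3·M_2 + 8·M_3 + 1·M_4 = 6(Δ_3 - Δ_2) = 22
Natural end conditions: M_0 = M_4 = 0.
Solving the tridiagonal system: M_0 = 0, M_1 = -1969/53, M_2 = 562/53, M_3 = -65/53, M_4 = 0.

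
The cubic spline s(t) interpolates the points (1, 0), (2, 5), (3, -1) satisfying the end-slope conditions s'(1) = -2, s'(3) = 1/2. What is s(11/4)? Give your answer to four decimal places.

-0.1504

Write σ_i for s''(x_i). With h_i = 1, 1 and divided differences Δ_i = 5, -6, the continuity of s' gives the tridiagonal system
  1·σ_0 + 4·σ_1 + 1·σ_2 = 6(Δ_1 - Δ_0) = -66
Clamped end conditions give two more equations: 2h_0·σ_0 + h_0·σ_1 = 6(Δ_0 - s'(1)) = 42 and h_1·σ_1 + 2h_1·σ_2 = 6(s'(3) - Δ_1) = 39.
Solving the tridiagonal system: σ_0 = 155/4, σ_1 = -71/2, σ_2 = 149/4.
On [2, 3], s(t) = 5 - 3/8·(t - 2) - 71/4·(t - 2)² + 97/8·(t - 2)³.
With (t - 2) = 3/4: s(11/4) = -77/512.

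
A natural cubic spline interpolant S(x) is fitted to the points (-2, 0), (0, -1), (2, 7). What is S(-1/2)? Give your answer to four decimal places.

With σ_i denoting the second derivative at x_i, h_i = 2, 2, and Δ_i = (y_(i+1) − y_i)/h_i = -1/2, 4:
  2·σ_0 + 8·σ_1 + 2·σ_2 = 6(Δ_1 - Δ_0) = 27
Natural end conditions: σ_0 = σ_2 = 0.
Hence σ_0 = 0, σ_1 = 27/8, σ_2 = 0.
On [-2, 0], S(x) = 0 - 13/8·(x + 2) + 0·(x + 2)² + 9/32·(x + 2)³.
With (x + 2) = 3/2: S(-1/2) = -381/256.

-1.4883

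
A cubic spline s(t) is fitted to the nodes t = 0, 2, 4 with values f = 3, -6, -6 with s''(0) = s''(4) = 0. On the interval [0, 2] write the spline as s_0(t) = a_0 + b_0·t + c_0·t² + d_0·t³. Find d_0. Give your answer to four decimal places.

With M_i denoting the second derivative at x_i, h_i = 2, 2, and Δ_i = (y_(i+1) − y_i)/h_i = -9/2, 0:
  2·M_0 + 8·M_1 + 2·M_2 = 6(Δ_1 - Δ_0) = 27
Natural end conditions: M_0 = M_2 = 0.
Solving the tridiagonal system: M_0 = 0, M_1 = 27/8, M_2 = 0.
On [0, 2], with s_0(t) = a_0 + b_0·t + c_0·t² + d_0·t³: c_0 = M_0/2 = 0, d_0 = (M_1 - M_0)/(6h_0) = 9/32, b_0 = Δ_0 - h_0(2M_0 + M_1)/6 = -45/8.

0.2813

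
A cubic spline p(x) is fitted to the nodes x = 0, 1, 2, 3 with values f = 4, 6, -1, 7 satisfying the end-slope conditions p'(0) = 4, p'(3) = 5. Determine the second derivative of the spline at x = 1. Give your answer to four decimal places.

Put M_i = p'' at the i-th knot. Here h = (1, 1, 1) and Δ = (2, -7, 8), so the interior equations h_(i-1)·M_(i-1) + 2(h_(i-1)+h_i)·M_i + h_i·M_(i+1) = 6(Δ_i − Δ_(i-1)) read
  1·M_0 + 4·M_1 + 1·M_2 = 6(Δ_1 - Δ_0) = -54
  1·M_1 + 4·M_2 + 1·M_3 = 6(Δ_2 - Δ_1) = 90
Clamped end conditions give two more equations: 2h_0·M_0 + h_0·M_1 = 6(Δ_0 - p'(0)) = -12 and h_2·M_2 + 2h_2·M_3 = 6(p'(3) - Δ_2) = -18.
Forward elimination and back-substitution give M_0 = 88/15, M_1 = -356/15, M_2 = 526/15, M_3 = -398/15.

-23.7333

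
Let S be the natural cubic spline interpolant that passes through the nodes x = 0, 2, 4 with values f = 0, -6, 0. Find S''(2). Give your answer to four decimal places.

4.5000

Let M_i = S''(x_i). Step sizes h_i = 2, 2; slopes of the chords Δ_i = (y_(i+1) - y_i)/h_i = -3, 3.
  2·M_0 + 8·M_1 + 2·M_2 = 6(Δ_1 - Δ_0) = 36
Natural end conditions: M_0 = M_2 = 0.
Hence M_0 = 0, M_1 = 9/2, M_2 = 0.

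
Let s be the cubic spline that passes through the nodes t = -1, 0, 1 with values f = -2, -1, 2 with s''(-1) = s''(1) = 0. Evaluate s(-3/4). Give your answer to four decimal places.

Write m_i for s''(x_i). With h_i = 1, 1 and divided differences Δ_i = 1, 3, the continuity of s' gives the tridiagonal system
  1·m_0 + 4·m_1 + 1·m_2 = 6(Δ_1 - Δ_0) = 12
Natural end conditions: m_0 = m_2 = 0.
Forward elimination and back-substitution give m_0 = 0, m_1 = 3, m_2 = 0.
On [-1, 0], s(t) = -2 + 1/2·(t + 1) + 0·(t + 1)² + 1/2·(t + 1)³.
With (t + 1) = 1/4: s(-3/4) = -239/128.

-1.8672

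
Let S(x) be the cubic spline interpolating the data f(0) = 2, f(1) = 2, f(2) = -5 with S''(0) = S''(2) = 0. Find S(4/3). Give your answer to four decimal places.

Let M_i = S''(x_i). Step sizes h_i = 1, 1; slopes of the chords Δ_i = (y_(i+1) - y_i)/h_i = 0, -7.
  1·M_0 + 4·M_1 + 1·M_2 = 6(Δ_1 - Δ_0) = -42
Natural end conditions: M_0 = M_2 = 0.
Hence M_0 = 0, M_1 = -21/2, M_2 = 0.
On [1, 2], S(x) = 2 - 7/2·(x - 1) - 21/4·(x - 1)² + 7/4·(x - 1)³.
With (x - 1) = 1/3: S(4/3) = 17/54.

0.3148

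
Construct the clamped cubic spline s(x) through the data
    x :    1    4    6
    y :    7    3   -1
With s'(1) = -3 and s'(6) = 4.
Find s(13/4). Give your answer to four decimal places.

Put M_i = s'' at the i-th knot. Here h = (3, 2) and Δ = (-4/3, -2), so the interior equations h_(i-1)·M_(i-1) + 2(h_(i-1)+h_i)·M_i + h_i·M_(i+1) = 6(Δ_i − Δ_(i-1)) read
  3·M_0 + 10·M_1 + 2·M_2 = 6(Δ_1 - Δ_0) = -4
Clamped end conditions give two more equations: 2h_0·M_0 + h_0·M_1 = 6(Δ_0 - s'(1)) = 10 and h_1·M_1 + 2h_1·M_2 = 6(s'(6) - Δ_1) = 36.
Solving: M_0 = 52/15, M_1 = -18/5, M_2 = 54/5.
On [1, 4], s(x) = 7 - 3·(x - 1) + 26/15·(x - 1)² - 53/135·(x - 1)³.
With (x - 1) = 9/4: s(13/4) = 1457/320.

4.5531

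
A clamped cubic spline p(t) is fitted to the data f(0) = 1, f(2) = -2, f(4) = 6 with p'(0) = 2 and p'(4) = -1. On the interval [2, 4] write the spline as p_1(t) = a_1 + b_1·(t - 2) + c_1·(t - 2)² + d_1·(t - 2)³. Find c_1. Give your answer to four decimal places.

4.8750

Put σ_i = p'' at the i-th knot. Here h = (2, 2) and Δ = (-3/2, 4), so the interior equations h_(i-1)·σ_(i-1) + 2(h_(i-1)+h_i)·σ_i + h_i·σ_(i+1) = 6(Δ_i − Δ_(i-1)) read
  2·σ_0 + 8·σ_1 + 2·σ_2 = 6(Δ_1 - Δ_0) = 33
Clamped end conditions give two more equations: 2h_0·σ_0 + h_0·σ_1 = 6(Δ_0 - p'(0)) = -21 and h_1·σ_1 + 2h_1·σ_2 = 6(p'(4) - Δ_1) = -30.
Forward elimination and back-substitution give σ_0 = -81/8, σ_1 = 39/4, σ_2 = -99/8.
On [2, 4], with p_1(t) = a_1 + b_1·(t - 2) + c_1·(t - 2)² + d_1·(t - 2)³: c_1 = σ_1/2 = 39/8, d_1 = (σ_2 - σ_1)/(6h_1) = -59/32, b_1 = Δ_1 - h_1(2σ_1 + σ_2)/6 = 13/8.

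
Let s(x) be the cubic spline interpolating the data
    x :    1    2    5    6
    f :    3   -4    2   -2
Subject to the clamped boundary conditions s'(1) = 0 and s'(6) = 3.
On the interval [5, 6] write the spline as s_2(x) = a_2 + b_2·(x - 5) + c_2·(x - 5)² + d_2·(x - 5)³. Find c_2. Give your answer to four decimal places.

-6.9048

With m_i denoting the second derivative at x_i, h_i = 1, 3, 1, and Δ_i = (y_(i+1) − y_i)/h_i = -7, 2, -4:
  1·m_0 + 8·m_1 + 3·m_2 = 6(Δ_1 - Δ_0) = 54
  3·m_1 + 8·m_2 + 1·m_3 = 6(Δ_2 - Δ_1) = -36
Clamped end conditions give two more equations: 2h_0·m_0 + h_0·m_1 = 6(Δ_0 - s'(1)) = -42 and h_2·m_2 + 2h_2·m_3 = 6(s'(6) - Δ_2) = 42.
Forward elimination and back-substitution give m_0 = -604/21, m_1 = 326/21, m_2 = -290/21, m_3 = 586/21.
On [5, 6], with s_2(x) = a_2 + b_2·(x - 5) + c_2·(x - 5)² + d_2·(x - 5)³: c_2 = m_2/2 = -145/21, d_2 = (m_3 - m_2)/(6h_2) = 146/21, b_2 = Δ_2 - h_2(2m_2 + m_3)/6 = -85/21.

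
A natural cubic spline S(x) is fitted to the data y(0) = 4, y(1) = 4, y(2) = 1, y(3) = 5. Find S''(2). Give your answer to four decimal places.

12.4000

Put m_i = S'' at the i-th knot. Here h = (1, 1, 1) and Δ = (0, -3, 4), so the interior equations h_(i-1)·m_(i-1) + 2(h_(i-1)+h_i)·m_i + h_i·m_(i+1) = 6(Δ_i − Δ_(i-1)) read
  1·m_0 + 4·m_1 + 1·m_2 = 6(Δ_1 - Δ_0) = -18
  1·m_1 + 4·m_2 + 1·m_3 = 6(Δ_2 - Δ_1) = 42
Natural end conditions: m_0 = m_3 = 0.
Hence m_0 = 0, m_1 = -38/5, m_2 = 62/5, m_3 = 0.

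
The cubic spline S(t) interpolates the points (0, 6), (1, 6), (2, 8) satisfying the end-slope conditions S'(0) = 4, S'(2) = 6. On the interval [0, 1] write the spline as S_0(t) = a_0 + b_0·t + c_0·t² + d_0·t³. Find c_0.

Put M_i = S'' at the i-th knot. Here h = (1, 1) and Δ = (0, 2), so the interior equations h_(i-1)·M_(i-1) + 2(h_(i-1)+h_i)·M_i + h_i·M_(i+1) = 6(Δ_i − Δ_(i-1)) read
  1·M_0 + 4·M_1 + 1·M_2 = 6(Δ_1 - Δ_0) = 12
Clamped end conditions give two more equations: 2h_0·M_0 + h_0·M_1 = 6(Δ_0 - S'(0)) = -24 and h_1·M_1 + 2h_1·M_2 = 6(S'(2) - Δ_1) = 24.
Solving: M_0 = -14, M_1 = 4, M_2 = 10.
On [0, 1], with S_0(t) = a_0 + b_0·t + c_0·t² + d_0·t³: c_0 = M_0/2 = -7, d_0 = (M_1 - M_0)/(6h_0) = 3, b_0 = Δ_0 - h_0(2M_0 + M_1)/6 = 4.

-7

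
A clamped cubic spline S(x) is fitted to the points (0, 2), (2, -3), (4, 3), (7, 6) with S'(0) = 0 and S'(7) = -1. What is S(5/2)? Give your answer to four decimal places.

-2.5579

Let σ_i = S''(x_i). Step sizes h_i = 2, 2, 3; slopes of the chords Δ_i = (y_(i+1) - y_i)/h_i = -5/2, 3, 1.
  2·σ_0 + 8·σ_1 + 2·σ_2 = 6(Δ_1 - Δ_0) = 33
  2·σ_1 + 10·σ_2 + 3·σ_3 = 6(Δ_2 - Δ_1) = -12
Clamped end conditions give two more equations: 2h_0·σ_0 + h_0·σ_1 = 6(Δ_0 - S'(0)) = -15 and h_2·σ_2 + 2h_2·σ_3 = 6(S'(7) - Δ_2) = -12.
Solving the tridiagonal system: σ_0 = -515/74, σ_1 = 475/74, σ_2 = -82/37, σ_3 = -33/37.
On [2, 4], S(x) = -3 - 20/37·(x - 2) + 475/148·(x - 2)² - 213/296·(x - 2)³.
With (x - 2) = 1/2: S(5/2) = -6057/2368.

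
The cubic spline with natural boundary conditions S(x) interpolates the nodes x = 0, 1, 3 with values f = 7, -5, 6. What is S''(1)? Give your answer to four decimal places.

17.5000

Write M_i for S''(x_i). With h_i = 1, 2 and divided differences Δ_i = -12, 11/2, the continuity of S' gives the tridiagonal system
  1·M_0 + 6·M_1 + 2·M_2 = 6(Δ_1 - Δ_0) = 105
Natural end conditions: M_0 = M_2 = 0.
Solving the tridiagonal system: M_0 = 0, M_1 = 35/2, M_2 = 0.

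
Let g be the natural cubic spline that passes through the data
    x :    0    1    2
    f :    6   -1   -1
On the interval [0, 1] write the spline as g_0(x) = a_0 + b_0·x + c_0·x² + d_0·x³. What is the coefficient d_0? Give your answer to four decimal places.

1.7500

Put m_i = g'' at the i-th knot. Here h = (1, 1) and Δ = (-7, 0), so the interior equations h_(i-1)·m_(i-1) + 2(h_(i-1)+h_i)·m_i + h_i·m_(i+1) = 6(Δ_i − Δ_(i-1)) read
  1·m_0 + 4·m_1 + 1·m_2 = 6(Δ_1 - Δ_0) = 42
Natural end conditions: m_0 = m_2 = 0.
Solving the tridiagonal system: m_0 = 0, m_1 = 21/2, m_2 = 0.
On [0, 1], with g_0(x) = a_0 + b_0·x + c_0·x² + d_0·x³: c_0 = m_0/2 = 0, d_0 = (m_1 - m_0)/(6h_0) = 7/4, b_0 = Δ_0 - h_0(2m_0 + m_1)/6 = -35/4.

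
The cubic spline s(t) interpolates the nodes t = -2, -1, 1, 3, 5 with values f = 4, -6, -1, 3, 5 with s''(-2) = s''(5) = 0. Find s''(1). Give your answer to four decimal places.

-3.8780

Write M_i for s''(x_i). With h_i = 1, 2, 2, 2 and divided differences Δ_i = -10, 5/2, 2, 1, the continuity of s' gives the tridiagonal system
  1·M_0 + 6·M_1 + 2·M_2 = 6(Δ_1 - Δ_0) = 75
  2·M_1 + 8·M_2 + 2·M_3 = 6(Δ_2 - Δ_1) = -3
  2·M_2 + 8·M_3 + 2·M_4 = 6(Δ_3 - Δ_2) = -6
Natural end conditions: M_0 = M_4 = 0.
Solving: M_0 = 0, M_1 = 1131/82, M_2 = -159/41, M_3 = 9/41, M_4 = 0.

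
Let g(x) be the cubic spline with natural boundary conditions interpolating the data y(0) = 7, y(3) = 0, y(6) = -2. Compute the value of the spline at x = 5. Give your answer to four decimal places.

-1.7037

Write M_i for g''(x_i). With h_i = 3, 3 and divided differences Δ_i = -7/3, -2/3, the continuity of g' gives the tridiagonal system
  3·M_0 + 12·M_1 + 3·M_2 = 6(Δ_1 - Δ_0) = 10
Natural end conditions: M_0 = M_2 = 0.
Solving the tridiagonal system: M_0 = 0, M_1 = 5/6, M_2 = 0.
On [3, 6], g(x) = 0 - 3/2·(x - 3) + 5/12·(x - 3)² - 5/108·(x - 3)³.
With (x - 3) = 2: g(5) = -46/27.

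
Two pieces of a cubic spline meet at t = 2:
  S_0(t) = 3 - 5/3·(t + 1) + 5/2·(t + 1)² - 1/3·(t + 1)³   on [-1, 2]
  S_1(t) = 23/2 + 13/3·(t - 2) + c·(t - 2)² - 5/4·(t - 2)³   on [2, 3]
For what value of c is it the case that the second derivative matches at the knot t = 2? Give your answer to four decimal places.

S_0''(t) = 5 - 2·(t + 1), so S_0''(2) = -1. On the right, S_1''(2) = 2c, so c = -1/2.

-0.5000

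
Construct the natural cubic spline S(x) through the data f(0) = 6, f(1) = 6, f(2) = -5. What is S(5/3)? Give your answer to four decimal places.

Write σ_i for S''(x_i). With h_i = 1, 1 and divided differences Δ_i = 0, -11, the continuity of S' gives the tridiagonal system
  1·σ_0 + 4·σ_1 + 1·σ_2 = 6(Δ_1 - Δ_0) = -66
Natural end conditions: σ_0 = σ_2 = 0.
Forward elimination and back-substitution give σ_0 = 0, σ_1 = -33/2, σ_2 = 0.
On [1, 2], S(x) = 6 - 11/2·(x - 1) - 33/4·(x - 1)² + 11/4·(x - 1)³.
With (x - 1) = 2/3: S(5/3) = -14/27.

-0.5185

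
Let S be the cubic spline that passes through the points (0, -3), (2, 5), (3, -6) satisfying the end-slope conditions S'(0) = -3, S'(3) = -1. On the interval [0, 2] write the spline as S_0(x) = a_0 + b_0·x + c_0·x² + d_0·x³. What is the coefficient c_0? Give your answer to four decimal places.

With M_i denoting the second derivative at x_i, h_i = 2, 1, and Δ_i = (y_(i+1) − y_i)/h_i = 4, -11:
  2·M_0 + 6·M_1 + 1·M_2 = 6(Δ_1 - Δ_0) = -90
Clamped end conditions give two more equations: 2h_0·M_0 + h_0·M_1 = 6(Δ_0 - S'(0)) = 42 and h_1·M_1 + 2h_1·M_2 = 6(S'(3) - Δ_1) = 60.
Solving: M_0 = 157/6, M_1 = -94/3, M_2 = 137/3.
On [0, 2], with S_0(x) = a_0 + b_0·x + c_0·x² + d_0·x³: c_0 = M_0/2 = 157/12, d_0 = (M_1 - M_0)/(6h_0) = -115/24, b_0 = Δ_0 - h_0(2M_0 + M_1)/6 = -3.

13.0833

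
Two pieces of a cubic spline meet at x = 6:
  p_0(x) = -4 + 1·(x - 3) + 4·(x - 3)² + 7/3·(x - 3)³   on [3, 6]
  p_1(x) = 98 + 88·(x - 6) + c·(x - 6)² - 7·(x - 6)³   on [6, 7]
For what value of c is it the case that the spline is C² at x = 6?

p_0''(x) = 8 + 14·(x - 3), so p_0''(6) = 50. On the right, p_1''(6) = 2c, so c = 25.

25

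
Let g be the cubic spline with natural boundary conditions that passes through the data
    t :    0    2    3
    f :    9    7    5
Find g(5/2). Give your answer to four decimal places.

6.0625

Put M_i = g'' at the i-th knot. Here h = (2, 1) and Δ = (-1, -2), so the interior equations h_(i-1)·M_(i-1) + 2(h_(i-1)+h_i)·M_i + h_i·M_(i+1) = 6(Δ_i − Δ_(i-1)) read
  2·M_0 + 6·M_1 + 1·M_2 = 6(Δ_1 - Δ_0) = -6
Natural end conditions: M_0 = M_2 = 0.
Hence M_0 = 0, M_1 = -1, M_2 = 0.
On [2, 3], g(t) = 7 - 5/3·(t - 2) - 1/2·(t - 2)² + 1/6·(t - 2)³.
With (t - 2) = 1/2: g(5/2) = 97/16.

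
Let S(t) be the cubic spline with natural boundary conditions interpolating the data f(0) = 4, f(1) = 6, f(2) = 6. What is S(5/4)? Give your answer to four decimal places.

Write m_i for S''(x_i). With h_i = 1, 1 and divided differences Δ_i = 2, 0, the continuity of S' gives the tridiagonal system
  1·m_0 + 4·m_1 + 1·m_2 = 6(Δ_1 - Δ_0) = -12
Natural end conditions: m_0 = m_2 = 0.
Hence m_0 = 0, m_1 = -3, m_2 = 0.
On [1, 2], S(t) = 6 + 1·(t - 1) - 3/2·(t - 1)² + 1/2·(t - 1)³.
With (t - 1) = 1/4: S(5/4) = 789/128.

6.1641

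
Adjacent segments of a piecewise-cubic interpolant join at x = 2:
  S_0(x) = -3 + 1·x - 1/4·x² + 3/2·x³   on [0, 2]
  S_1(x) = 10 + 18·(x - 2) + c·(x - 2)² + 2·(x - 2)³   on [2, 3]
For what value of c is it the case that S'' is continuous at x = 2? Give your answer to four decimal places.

8.7500

S_0''(x) = -1/2 + 9·x, so S_0''(2) = 35/2. On the right, S_1''(2) = 2c, so c = 35/4.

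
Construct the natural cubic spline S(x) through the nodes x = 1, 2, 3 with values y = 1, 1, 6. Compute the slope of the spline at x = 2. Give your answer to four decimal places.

2.5000

Let M_i = S''(x_i). Step sizes h_i = 1, 1; slopes of the chords Δ_i = (y_(i+1) - y_i)/h_i = 0, 5.
  1·M_0 + 4·M_1 + 1·M_2 = 6(Δ_1 - Δ_0) = 30
Natural end conditions: M_0 = M_2 = 0.
Solving the tridiagonal system: M_0 = 0, M_1 = 15/2, M_2 = 0.
On [2, 3], S'(x) = b_1 + 2c_1·(x - 2) + 3d_1·(x - 2)² with b_1 = Δ_1 - h_1(2M_1 + M_2)/6 = 5/2, c_1 = M_1/2 = 15/4, d_1 = (M_2 - M_1)/(6h_1) = -5/4. So S'(2) = 5/2.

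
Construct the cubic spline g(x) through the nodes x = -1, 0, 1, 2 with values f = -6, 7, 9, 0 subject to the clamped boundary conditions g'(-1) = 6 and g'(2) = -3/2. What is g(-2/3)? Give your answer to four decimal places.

Let m_i = g''(x_i). Step sizes h_i = 1, 1, 1; slopes of the chords Δ_i = (y_(i+1) - y_i)/h_i = 13, 2, -9.
  1·m_0 + 4·m_1 + 1·m_2 = 6(Δ_1 - Δ_0) = -66
  1·m_1 + 4·m_2 + 1·m_3 = 6(Δ_2 - Δ_1) = -66
Clamped end conditions give two more equations: 2h_0·m_0 + h_0·m_1 = 6(Δ_0 - g'(-1)) = 42 and h_2·m_2 + 2h_2·m_3 = 6(g'(2) - Δ_2) = 45.
Hence m_0 = 153/5, m_1 = -96/5, m_2 = -99/5, m_3 = 162/5.
On [-1, 0], g(x) = -6 + 6·(x + 1) + 153/10·(x + 1)² - 83/10·(x + 1)³.
With (x + 1) = 1/3: g(-2/3) = -352/135.

-2.6074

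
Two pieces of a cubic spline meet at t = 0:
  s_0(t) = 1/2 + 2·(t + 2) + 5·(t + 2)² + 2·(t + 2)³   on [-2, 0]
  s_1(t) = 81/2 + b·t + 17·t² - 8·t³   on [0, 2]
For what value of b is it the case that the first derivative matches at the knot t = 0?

s_0'(t) = 2 + 10·(t + 2) + 6·(t + 2)², so s_0'(0) = 46. On the right, s_1'(0) = b, so b = 46.

46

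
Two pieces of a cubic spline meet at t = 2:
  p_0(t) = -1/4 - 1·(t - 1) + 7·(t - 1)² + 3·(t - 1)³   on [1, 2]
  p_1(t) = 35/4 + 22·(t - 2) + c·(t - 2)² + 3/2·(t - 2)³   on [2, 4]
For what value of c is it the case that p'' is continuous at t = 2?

p_0''(t) = 14 + 18·(t - 1), so p_0''(2) = 32. On the right, p_1''(2) = 2c, so c = 16.

16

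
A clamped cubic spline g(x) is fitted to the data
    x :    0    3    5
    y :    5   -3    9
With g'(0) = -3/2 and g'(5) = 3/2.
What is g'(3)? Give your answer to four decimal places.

3.6500

Let M_i = g''(x_i). Step sizes h_i = 3, 2; slopes of the chords Δ_i = (y_(i+1) - y_i)/h_i = -8/3, 6.
  3·M_0 + 10·M_1 + 2·M_2 = 6(Δ_1 - Δ_0) = 52
Clamped end conditions give two more equations: 2h_0·M_0 + h_0·M_1 = 6(Δ_0 - g'(0)) = -7 and h_1·M_1 + 2h_1·M_2 = 6(g'(5) - Δ_1) = -27.
Forward elimination and back-substitution give M_0 = -173/30, M_1 = 46/5, M_2 = -227/20.
On [3, 5], g'(x) = b_1 + 2c_1·(x - 3) + 3d_1·(x - 3)² with b_1 = Δ_1 - h_1(2M_1 + M_2)/6 = 73/20, c_1 = M_1/2 = 23/5, d_1 = (M_2 - M_1)/(6h_1) = -137/80. So g'(3) = 73/20.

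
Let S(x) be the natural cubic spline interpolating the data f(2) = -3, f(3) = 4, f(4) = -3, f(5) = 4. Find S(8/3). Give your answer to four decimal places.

3.3951

Write σ_i for S''(x_i). With h_i = 1, 1, 1 and divided differences Δ_i = 7, -7, 7, the continuity of S' gives the tridiagonal system
  1·σ_0 + 4·σ_1 + 1·σ_2 = 6(Δ_1 - Δ_0) = -84
  1·σ_1 + 4·σ_2 + 1·σ_3 = 6(Δ_2 - Δ_1) = 84
Natural end conditions: σ_0 = σ_3 = 0.
Solving the tridiagonal system: σ_0 = 0, σ_1 = -28, σ_2 = 28, σ_3 = 0.
On [2, 3], S(x) = -3 + 35/3·(x - 2) + 0·(x - 2)² - 14/3·(x - 2)³.
With (x - 2) = 2/3: S(8/3) = 275/81.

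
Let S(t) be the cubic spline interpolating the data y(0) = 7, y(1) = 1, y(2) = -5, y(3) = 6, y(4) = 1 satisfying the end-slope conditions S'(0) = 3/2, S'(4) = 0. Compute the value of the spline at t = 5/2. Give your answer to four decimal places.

Put σ_i = S'' at the i-th knot. Here h = (1, 1, 1, 1) and Δ = (-6, -6, 11, -5), so the interior equations h_(i-1)·σ_(i-1) + 2(h_(i-1)+h_i)·σ_i + h_i·σ_(i+1) = 6(Δ_i − Δ_(i-1)) read
  1·σ_0 + 4·σ_1 + 1·σ_2 = 6(Δ_1 - Δ_0) = 0
  1·σ_1 + 4·σ_2 + 1·σ_3 = 6(Δ_2 - Δ_1) = 102
  1·σ_2 + 4·σ_3 + 1·σ_4 = 6(Δ_3 - Δ_2) = -96
Clamped end conditions give two more equations: 2h_0·σ_0 + h_0·σ_1 = 6(Δ_0 - S'(0)) = -45 and h_3·σ_3 + 2h_3·σ_4 = 6(S'(4) - Δ_3) = 30.
Solving: σ_0 = -1143/56, σ_1 = -117/28, σ_2 = 297/8, σ_3 = -1185/28, σ_4 = 2025/56.
On [2, 3], S(t) = -5 + 159/28·(t - 2) + 297/16·(t - 2)² - 1483/112·(t - 2)³.
With (t - 2) = 1/2: S(5/2) = 739/896.

0.8248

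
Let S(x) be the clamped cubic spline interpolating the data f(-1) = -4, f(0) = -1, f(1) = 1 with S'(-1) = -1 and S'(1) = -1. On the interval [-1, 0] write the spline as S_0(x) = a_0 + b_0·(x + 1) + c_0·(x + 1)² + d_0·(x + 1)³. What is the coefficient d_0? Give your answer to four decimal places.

Put σ_i = S'' at the i-th knot. Here h = (1, 1) and Δ = (3, 2), so the interior equations h_(i-1)·σ_(i-1) + 2(h_(i-1)+h_i)·σ_i + h_i·σ_(i+1) = 6(Δ_i − Δ_(i-1)) read
  1·σ_0 + 4·σ_1 + 1·σ_2 = 6(Δ_1 - Δ_0) = -6
Clamped end conditions give two more equations: 2h_0·σ_0 + h_0·σ_1 = 6(Δ_0 - S'(-1)) = 24 and h_1·σ_1 + 2h_1·σ_2 = 6(S'(1) - Δ_1) = -18.
Forward elimination and back-substitution give σ_0 = 27/2, σ_1 = -3, σ_2 = -15/2.
On [-1, 0], with S_0(x) = a_0 + b_0·(x + 1) + c_0·(x + 1)² + d_0·(x + 1)³: c_0 = σ_0/2 = 27/4, d_0 = (σ_1 - σ_0)/(6h_0) = -11/4, b_0 = Δ_0 - h_0(2σ_0 + σ_1)/6 = -1.

-2.7500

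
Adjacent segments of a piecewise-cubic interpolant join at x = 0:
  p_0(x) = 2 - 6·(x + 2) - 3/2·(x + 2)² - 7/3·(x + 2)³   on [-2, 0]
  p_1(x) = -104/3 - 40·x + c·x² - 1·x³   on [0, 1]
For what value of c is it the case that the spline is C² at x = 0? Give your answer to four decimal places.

p_0''(x) = -3 - 14·(x + 2), so p_0''(0) = -31. On the right, p_1''(0) = 2c, so c = -31/2.

-15.5000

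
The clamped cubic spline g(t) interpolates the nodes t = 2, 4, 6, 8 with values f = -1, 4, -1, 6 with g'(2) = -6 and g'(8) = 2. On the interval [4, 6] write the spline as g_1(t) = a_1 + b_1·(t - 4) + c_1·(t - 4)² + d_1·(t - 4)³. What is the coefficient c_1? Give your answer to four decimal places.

Let m_i = g''(x_i). Step sizes h_i = 2, 2, 2; slopes of the chords Δ_i = (y_(i+1) - y_i)/h_i = 5/2, -5/2, 7/2.
  2·m_0 + 8·m_1 + 2·m_2 = 6(Δ_1 - Δ_0) = -30
  2·m_1 + 8·m_2 + 2·m_3 = 6(Δ_2 - Δ_1) = 36
Clamped end conditions give two more equations: 2h_0·m_0 + h_0·m_1 = 6(Δ_0 - g'(2)) = 51 and h_2·m_2 + 2h_2·m_3 = 6(g'(8) - Δ_2) = -9.
Forward elimination and back-substitution give m_0 = 539/30, m_1 = -313/30, m_2 = 263/30, m_3 = -199/30.
On [4, 6], with g_1(t) = a_1 + b_1·(t - 4) + c_1·(t - 4)² + d_1·(t - 4)³: c_1 = m_1/2 = -313/60, d_1 = (m_2 - m_1)/(6h_1) = 8/5, b_1 = Δ_1 - h_1(2m_1 + m_2)/6 = 23/15.

-5.2167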